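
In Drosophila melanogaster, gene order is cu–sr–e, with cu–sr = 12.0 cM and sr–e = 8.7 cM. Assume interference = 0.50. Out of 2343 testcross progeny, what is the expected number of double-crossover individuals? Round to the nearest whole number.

12

Map distances give recombination frequencies of 0.120 and 0.087 for the two intervals.
With interference 0.50 (so coincidence = 0.50), expected double-crossover frequency = 0.120 × 0.087 × 0.50 = 0.00522.
Expected number = 0.00522 × 2343 = 12.23 ≈ 12.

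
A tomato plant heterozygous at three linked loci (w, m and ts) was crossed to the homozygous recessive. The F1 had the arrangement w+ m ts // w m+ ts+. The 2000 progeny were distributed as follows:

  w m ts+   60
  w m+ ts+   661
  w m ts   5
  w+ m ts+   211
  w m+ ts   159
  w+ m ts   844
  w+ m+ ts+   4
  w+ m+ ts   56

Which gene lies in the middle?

w

The two rarest classes, w m ts and w+ m+ ts+, are the double crossovers. Comparing them with the parentals, only the w allele has switched, so w is the middle locus and the order is ts – w – m.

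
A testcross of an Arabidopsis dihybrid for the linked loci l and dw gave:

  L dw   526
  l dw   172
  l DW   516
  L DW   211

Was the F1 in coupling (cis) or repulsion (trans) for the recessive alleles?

The two most frequent classes are L dw (526) and l DW (516); these are the parental (non-recombinant) types.
So the F1 carried L dw on one chromosome and l DW on the other — the recessive alleles are on opposite chromosomes (trans / repulsion).

trans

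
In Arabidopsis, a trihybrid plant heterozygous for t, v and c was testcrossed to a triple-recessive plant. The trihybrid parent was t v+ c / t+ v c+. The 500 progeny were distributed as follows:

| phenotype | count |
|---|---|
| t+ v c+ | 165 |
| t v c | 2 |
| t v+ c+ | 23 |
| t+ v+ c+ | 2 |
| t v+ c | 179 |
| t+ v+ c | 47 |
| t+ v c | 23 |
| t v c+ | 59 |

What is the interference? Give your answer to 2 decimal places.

0.64

The two rarest classes, t v c and t+ v+ c+, are the double crossovers. Comparing them with the parentals, only the v allele has switched, so v is the middle locus and the order is t – v – c.
t–v: (106 + 4)/500 = 0.2200; v–c: (46 + 4)/500 = 0.1000.
Expected DCO frequency = 0.2200 × 0.1000 ≈ 0.02200; observed = 4/500 ≈ 0.00800.
Coefficient of coincidence = 0.00800/0.02200 ≈ 0.36; interference = 1 − 0.36 = 0.64.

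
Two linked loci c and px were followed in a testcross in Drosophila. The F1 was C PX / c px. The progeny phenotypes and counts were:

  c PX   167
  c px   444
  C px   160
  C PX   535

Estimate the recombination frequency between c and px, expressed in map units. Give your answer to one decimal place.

25.0 map units

The recombinant classes are C px and c PX: 160 + 167 = 327.
Recombination frequency = 327/1306 = 0.2504 ≈ 25.0%, i.e. 25.0 map units.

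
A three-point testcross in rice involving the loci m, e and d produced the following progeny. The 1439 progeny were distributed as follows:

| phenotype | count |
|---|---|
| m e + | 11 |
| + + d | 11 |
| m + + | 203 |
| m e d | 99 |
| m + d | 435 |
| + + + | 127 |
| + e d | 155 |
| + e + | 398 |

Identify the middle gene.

The two most frequent reciprocal classes, + e + and m + d, are the parental types, so the F1 was + e + / m + d.
The two rarest classes, m e + and + + d, are the double crossovers. Comparing them with the parentals, only the m allele has switched, so m is the middle locus and the order is d – m – e.

m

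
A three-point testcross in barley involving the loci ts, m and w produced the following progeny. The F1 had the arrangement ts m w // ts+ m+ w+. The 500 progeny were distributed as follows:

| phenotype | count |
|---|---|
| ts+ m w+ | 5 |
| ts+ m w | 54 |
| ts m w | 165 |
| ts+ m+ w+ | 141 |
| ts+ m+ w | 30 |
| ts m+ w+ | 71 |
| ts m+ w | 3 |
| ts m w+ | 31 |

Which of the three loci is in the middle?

The two rarest classes, ts m+ w and ts+ m w+, are the double crossovers. Comparing them with the parentals, only the m allele has switched, so m is the middle locus and the order is ts – m – w.

m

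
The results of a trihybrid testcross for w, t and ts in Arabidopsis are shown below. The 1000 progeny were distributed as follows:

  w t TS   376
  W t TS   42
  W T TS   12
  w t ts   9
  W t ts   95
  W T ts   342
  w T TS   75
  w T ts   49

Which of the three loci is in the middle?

ts

The two most frequent reciprocal classes, w t TS and W T ts, are the parental types, so the F1 was w t TS / W T ts.
The two rarest classes, w t ts and W T TS, are the double crossovers. Comparing them with the parentals, only the ts allele has switched, so ts is the middle locus and the order is t – ts – w.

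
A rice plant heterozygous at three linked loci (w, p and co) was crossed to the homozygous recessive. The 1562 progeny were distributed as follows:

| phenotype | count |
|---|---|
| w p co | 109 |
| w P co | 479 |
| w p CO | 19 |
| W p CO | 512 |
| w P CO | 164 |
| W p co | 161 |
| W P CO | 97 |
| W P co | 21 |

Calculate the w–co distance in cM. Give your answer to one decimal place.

The two most frequent reciprocal classes, W p CO and w P co, are the parental types, so the F1 was W p CO / w P co.
The two rarest classes, w p CO and W P co, are the double crossovers. Comparing them with the parentals, only the w allele has switched, so w is the middle locus and the order is co – w – p.
Crossovers in the co–w interval produce the single-crossover classes W p co and w P CO (161 + 164 = 325) plus the double crossovers (40).
RF(co–w) = (325 + 40) / 1562 = 365/1562 = 0.2337 → 23.4 cM.

23.4 cM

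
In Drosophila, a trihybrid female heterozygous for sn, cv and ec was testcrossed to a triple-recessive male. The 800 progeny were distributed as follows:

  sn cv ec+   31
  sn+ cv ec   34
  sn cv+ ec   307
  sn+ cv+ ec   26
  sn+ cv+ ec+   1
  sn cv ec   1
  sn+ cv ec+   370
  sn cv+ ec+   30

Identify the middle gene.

The two most frequent reciprocal classes, sn+ cv ec+ and sn cv+ ec, are the parental types, so the F1 was sn+ cv ec+ / sn cv+ ec.
The two rarest classes, sn+ cv+ ec+ and sn cv ec, are the double crossovers. Comparing them with the parentals, only the cv allele has switched, so cv is the middle locus and the order is sn – cv – ec.

cv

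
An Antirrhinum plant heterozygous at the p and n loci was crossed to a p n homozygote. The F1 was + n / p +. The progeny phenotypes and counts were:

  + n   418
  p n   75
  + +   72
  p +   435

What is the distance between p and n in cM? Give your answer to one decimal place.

14.7 cM

The recombinant classes are + + and p n: 72 + 75 = 147.
Recombination frequency = 147/1000 = 0.1470 ≈ 14.7%, i.e. 14.7 cM.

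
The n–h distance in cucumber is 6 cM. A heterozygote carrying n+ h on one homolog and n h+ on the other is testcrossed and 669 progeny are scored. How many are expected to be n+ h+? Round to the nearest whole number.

20

A map distance of 6 cM corresponds to a recombination frequency of 0.060.
The F1 is n+ h / n h+, so n+ h+ is a recombinant gamete class with expected frequency r/2 = 0.060/2 = 0.0300.
Expected number = 0.0300 × 669 = 20.07 ≈ 20.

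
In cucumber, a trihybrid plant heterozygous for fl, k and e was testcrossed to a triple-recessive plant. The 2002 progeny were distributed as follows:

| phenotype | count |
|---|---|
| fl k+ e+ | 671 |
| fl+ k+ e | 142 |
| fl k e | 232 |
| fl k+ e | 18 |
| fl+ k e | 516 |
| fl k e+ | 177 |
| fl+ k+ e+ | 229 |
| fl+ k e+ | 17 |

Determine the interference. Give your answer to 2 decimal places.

0.60

The two most frequent reciprocal classes, fl+ k e and fl k+ e+, are the parental types, so the F1 was fl+ k e / fl k+ e+.
The two rarest classes, fl+ k e+ and fl k+ e, are the double crossovers. Comparing them with the parentals, only the e allele has switched, so e is the middle locus and the order is fl – e – k.
fl–e: (461 + 35)/2002 = 0.2478; e–k: (319 + 35)/2002 = 0.1768.
Expected DCO frequency = 0.2478 × 0.1768 ≈ 0.04381; observed = 35/2002 ≈ 0.01748.
Coefficient of coincidence = 0.01748/0.04381 ≈ 0.40; interference = 1 − 0.40 = 0.60.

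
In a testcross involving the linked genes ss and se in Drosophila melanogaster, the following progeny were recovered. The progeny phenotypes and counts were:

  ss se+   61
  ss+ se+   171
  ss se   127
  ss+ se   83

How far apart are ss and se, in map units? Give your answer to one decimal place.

The two most frequent classes, ss+ se+ (171) and ss se (127), are the parental types, so the F1 was ss+ se+ / ss se.
The recombinant classes are ss+ se and ss se+: 83 + 61 = 144.
Recombination frequency = 144/442 = 0.3258 ≈ 32.6%, i.e. 32.6 map units.

32.6 map units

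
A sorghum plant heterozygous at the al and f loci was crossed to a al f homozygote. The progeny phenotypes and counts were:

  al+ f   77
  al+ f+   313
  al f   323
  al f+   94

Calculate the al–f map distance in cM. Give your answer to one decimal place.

21.2 cM

The two most frequent classes, al+ f+ (313) and al f (323), are the parental types, so the F1 was al+ f+ / al f.
The recombinant classes are al+ f and al f+: 77 + 94 = 171.
Recombination frequency = 171/807 = 0.2119 ≈ 21.2%, i.e. 21.2 cM.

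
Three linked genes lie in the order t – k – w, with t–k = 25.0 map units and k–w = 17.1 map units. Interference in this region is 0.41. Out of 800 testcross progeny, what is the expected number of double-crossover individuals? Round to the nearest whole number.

20

Map distances give recombination frequencies of 0.250 and 0.171 for the two intervals.
With interference 0.41 (so coincidence = 0.59), expected double-crossover frequency = 0.250 × 0.171 × 0.59 = 0.02522.
Expected number = 0.02522 × 800 = 20.18 ≈ 20.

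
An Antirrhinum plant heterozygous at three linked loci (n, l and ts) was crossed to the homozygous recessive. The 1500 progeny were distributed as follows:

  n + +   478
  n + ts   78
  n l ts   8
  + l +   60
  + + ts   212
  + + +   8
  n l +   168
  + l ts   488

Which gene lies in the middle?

The two most frequent reciprocal classes, n + + and + l ts, are the parental types, so the F1 was n + + / + l ts.
The two rarest classes, + + + and n l ts, are the double crossovers. Comparing them with the parentals, only the n allele has switched, so n is the middle locus and the order is ts – n – l.

n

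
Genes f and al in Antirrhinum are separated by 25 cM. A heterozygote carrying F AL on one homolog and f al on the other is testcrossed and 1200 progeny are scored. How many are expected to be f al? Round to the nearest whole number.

A map distance of 25 cM corresponds to a recombination frequency of 0.250.
The F1 is F AL / f al, so f al is a parental gamete class with expected frequency (1 − r)/2 = 0.750/2 = 0.3750.
Expected number = 0.3750 × 1200 = 450.00 ≈ 450.

450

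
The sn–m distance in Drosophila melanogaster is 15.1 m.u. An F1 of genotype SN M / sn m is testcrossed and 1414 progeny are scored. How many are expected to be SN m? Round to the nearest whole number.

107

A map distance of 15.1 m.u. corresponds to a recombination frequency of 0.151.
The F1 is SN M / sn m, so SN m is a recombinant gamete class with expected frequency r/2 = 0.151/2 = 0.0755.
Expected number = 0.0755 × 1414 = 106.76 ≈ 107.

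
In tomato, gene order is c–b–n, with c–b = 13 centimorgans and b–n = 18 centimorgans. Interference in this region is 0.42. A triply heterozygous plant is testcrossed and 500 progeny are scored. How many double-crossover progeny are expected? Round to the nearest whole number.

7

Map distances give recombination frequencies of 0.130 and 0.180 for the two intervals.
With interference 0.42 (so coincidence = 0.58), expected double-crossover frequency = 0.130 × 0.180 × 0.58 = 0.01357.
Expected number = 0.01357 × 500 = 6.79 ≈ 7.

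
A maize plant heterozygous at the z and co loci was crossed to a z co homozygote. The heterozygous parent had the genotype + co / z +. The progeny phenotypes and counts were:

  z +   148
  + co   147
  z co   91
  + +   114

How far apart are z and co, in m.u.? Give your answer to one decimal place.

The recombinant classes are + + and z co: 114 + 91 = 205.
Recombination frequency = 205/500 = 0.4100 ≈ 41.0%, i.e. 41.0 m.u.

41.0 m.u.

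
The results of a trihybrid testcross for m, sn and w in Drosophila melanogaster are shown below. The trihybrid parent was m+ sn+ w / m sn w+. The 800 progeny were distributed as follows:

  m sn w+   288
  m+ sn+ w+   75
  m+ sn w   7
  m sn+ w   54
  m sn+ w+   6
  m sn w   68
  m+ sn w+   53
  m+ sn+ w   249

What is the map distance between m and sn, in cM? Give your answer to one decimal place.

15.0 cM

The two rarest classes, m+ sn w and m sn+ w+, are the double crossovers. Comparing them with the parentals, only the sn allele has switched, so sn is the middle locus and the order is m – sn – w.
Crossovers in the m–sn interval produce the single-crossover classes m sn+ w and m+ sn w+ (54 + 53 = 107) plus the double crossovers (13).
RF(m–sn) = (107 + 13) / 800 = 120/800 = 0.1500 → 15.0 cM.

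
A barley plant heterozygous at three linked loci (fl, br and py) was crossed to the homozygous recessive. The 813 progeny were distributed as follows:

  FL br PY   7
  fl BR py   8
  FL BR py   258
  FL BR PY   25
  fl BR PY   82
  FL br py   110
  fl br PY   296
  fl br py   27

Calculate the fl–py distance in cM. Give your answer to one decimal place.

The two most frequent reciprocal classes, fl br PY and FL BR py, are the parental types, so the F1 was fl br PY / FL BR py.
The two rarest classes, FL br PY and fl BR py, are the double crossovers. Comparing them with the parentals, only the fl allele has switched, so fl is the middle locus and the order is py – fl – br.
Crossovers in the py–fl interval produce the single-crossover classes fl br py and FL BR PY (27 + 25 = 52) plus the double crossovers (15).
RF(py–fl) = (52 + 15) / 813 = 67/813 = 0.0824 → 8.2 cM.

8.2 cM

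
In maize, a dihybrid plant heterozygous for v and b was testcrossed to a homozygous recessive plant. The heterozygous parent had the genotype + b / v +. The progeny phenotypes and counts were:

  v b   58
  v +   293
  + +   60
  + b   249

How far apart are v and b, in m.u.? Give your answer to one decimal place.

The recombinant classes are + + and v b: 60 + 58 = 118.
Recombination frequency = 118/660 = 0.1788 ≈ 17.9%, i.e. 17.9 m.u.

17.9 m.u.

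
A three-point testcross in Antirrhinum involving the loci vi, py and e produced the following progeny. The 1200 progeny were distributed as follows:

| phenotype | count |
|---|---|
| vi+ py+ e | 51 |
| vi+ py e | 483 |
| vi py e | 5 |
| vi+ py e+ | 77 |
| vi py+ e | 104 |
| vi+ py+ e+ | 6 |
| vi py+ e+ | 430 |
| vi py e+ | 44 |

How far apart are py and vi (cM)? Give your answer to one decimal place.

The two most frequent reciprocal classes, vi py+ e+ and vi+ py e, are the parental types, so the F1 was vi py+ e+ / vi+ py e.
The two rarest classes, vi+ py+ e+ and vi py e, are the double crossovers. Comparing them with the parentals, only the vi allele has switched, so vi is the middle locus and the order is e – vi – py.
Crossovers in the vi–py interval produce the single-crossover classes vi py e+ and vi+ py+ e (44 + 51 = 95) plus the double crossovers (11).
RF(vi–py) = (95 + 11) / 1200 = 106/1200 = 0.0883 → 8.8 cM.

8.8 cM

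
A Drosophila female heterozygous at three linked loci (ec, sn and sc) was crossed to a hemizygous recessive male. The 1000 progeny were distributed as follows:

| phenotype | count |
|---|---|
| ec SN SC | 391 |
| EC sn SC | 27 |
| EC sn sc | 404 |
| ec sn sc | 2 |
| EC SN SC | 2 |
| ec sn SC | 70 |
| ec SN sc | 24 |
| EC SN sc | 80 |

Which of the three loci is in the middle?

ec

The two most frequent reciprocal classes, ec SN SC and EC sn sc, are the parental types, so the F1 was ec SN SC / EC sn sc.
The two rarest classes, EC SN SC and ec sn sc, are the double crossovers. Comparing them with the parentals, only the ec allele has switched, so ec is the middle locus and the order is sn – ec – sc.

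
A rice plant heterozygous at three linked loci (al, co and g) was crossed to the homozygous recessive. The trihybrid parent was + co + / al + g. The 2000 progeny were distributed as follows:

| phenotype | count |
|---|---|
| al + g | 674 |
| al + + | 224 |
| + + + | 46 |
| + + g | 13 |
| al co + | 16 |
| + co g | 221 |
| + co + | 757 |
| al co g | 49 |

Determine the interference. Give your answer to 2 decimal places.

0.01

The two rarest classes, al co + and + + g, are the double crossovers. Comparing them with the parentals, only the al allele has switched, so al is the middle locus and the order is co – al – g.
co–al: (95 + 29)/2000 = 0.0620; al–g: (445 + 29)/2000 = 0.2370.
Expected DCO frequency = 0.0620 × 0.2370 ≈ 0.01469; observed = 29/2000 ≈ 0.01450.
Coefficient of coincidence = 0.01450/0.01469 ≈ 0.99; interference = 1 − 0.99 = 0.01.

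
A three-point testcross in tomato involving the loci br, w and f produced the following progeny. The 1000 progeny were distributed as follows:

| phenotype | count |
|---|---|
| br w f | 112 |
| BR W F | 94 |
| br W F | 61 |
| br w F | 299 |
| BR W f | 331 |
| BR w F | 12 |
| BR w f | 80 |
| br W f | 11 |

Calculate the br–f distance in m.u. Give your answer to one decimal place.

The two most frequent reciprocal classes, br w F and BR W f, are the parental types, so the F1 was br w F / BR W f.
The two rarest classes, BR w F and br W f, are the double crossovers. Comparing them with the parentals, only the br allele has switched, so br is the middle locus and the order is f – br – w.
Crossovers in the f–br interval produce the single-crossover classes br w f and BR W F (112 + 94 = 206) plus the double crossovers (23).
RF(f–br) = (206 + 23) / 1000 = 229/1000 = 0.2290 → 22.9 m.u.

22.9 m.u.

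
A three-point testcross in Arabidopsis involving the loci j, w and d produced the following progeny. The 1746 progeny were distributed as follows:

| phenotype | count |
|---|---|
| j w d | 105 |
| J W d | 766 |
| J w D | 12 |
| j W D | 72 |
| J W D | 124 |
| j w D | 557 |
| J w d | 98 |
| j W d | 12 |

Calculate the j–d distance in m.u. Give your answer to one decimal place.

14.5 m.u.

The two most frequent reciprocal classes, j w D and J W d, are the parental types, so the F1 was j w D / J W d.
The two rarest classes, J w D and j W d, are the double crossovers. Comparing them with the parentals, only the j allele has switched, so j is the middle locus and the order is d – j – w.
Crossovers in the d–j interval produce the single-crossover classes j w d and J W D (105 + 124 = 229) plus the double crossovers (24).
RF(d–j) = (229 + 24) / 1746 = 253/1746 = 0.1449 → 14.5 m.u.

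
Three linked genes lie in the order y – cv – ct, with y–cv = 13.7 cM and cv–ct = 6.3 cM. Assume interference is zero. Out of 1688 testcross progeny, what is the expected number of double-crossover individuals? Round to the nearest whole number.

15

Map distances give recombination frequencies of 0.137 and 0.063 for the two intervals.
With no interference, expected double-crossover frequency = 0.137 × 0.063 = 0.00863.
Expected number = 0.00863 × 1688 = 14.57 ≈ 15.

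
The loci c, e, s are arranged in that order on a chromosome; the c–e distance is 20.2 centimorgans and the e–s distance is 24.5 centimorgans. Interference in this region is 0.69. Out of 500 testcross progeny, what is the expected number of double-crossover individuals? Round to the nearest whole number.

8

Map distances give recombination frequencies of 0.202 and 0.245 for the two intervals.
With interference 0.69 (so coincidence = 0.31), expected double-crossover frequency = 0.202 × 0.245 × 0.31 = 0.01534.
Expected number = 0.01534 × 500 = 7.67 ≈ 8.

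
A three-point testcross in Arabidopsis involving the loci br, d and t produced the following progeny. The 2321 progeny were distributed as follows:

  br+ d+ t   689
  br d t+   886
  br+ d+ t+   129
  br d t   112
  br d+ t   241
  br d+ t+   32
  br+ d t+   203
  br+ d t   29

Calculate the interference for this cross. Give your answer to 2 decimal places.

The two most frequent reciprocal classes, br d t+ and br+ d+ t, are the parental types, so the F1 was br d t+ / br+ d+ t.
The two rarest classes, br d+ t+ and br+ d t, are the double crossovers. Comparing them with the parentals, only the d allele has switched, so d is the middle locus and the order is br – d – t.
br–d: (444 + 61)/2321 = 0.2176; d–t: (241 + 61)/2321 = 0.1301.
Expected DCO frequency = 0.2176 × 0.1301 ≈ 0.02831; observed = 61/2321 ≈ 0.02628.
Coefficient of coincidence = 0.02628/0.02831 ≈ 0.93; interference = 1 − 0.93 = 0.07.

0.07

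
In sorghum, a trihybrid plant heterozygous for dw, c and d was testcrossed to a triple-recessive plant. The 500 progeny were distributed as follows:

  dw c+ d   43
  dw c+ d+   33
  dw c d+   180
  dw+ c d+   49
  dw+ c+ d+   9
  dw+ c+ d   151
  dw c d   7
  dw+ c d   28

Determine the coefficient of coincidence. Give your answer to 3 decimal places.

0.962

The two most frequent reciprocal classes, dw c d+ and dw+ c+ d, are the parental types, so the F1 was dw c d+ / dw+ c+ d.
The two rarest classes, dw c d and dw+ c+ d+, are the double crossovers. Comparing them with the parentals, only the d allele has switched, so d is the middle locus and the order is c – d – dw.
c–d: (61 + 16)/500 = 0.1540; d–dw: (92 + 16)/500 = 0.2160.
Expected DCO frequency = 0.1540 × 0.2160 ≈ 0.03326; observed = 16/500 ≈ 0.03200.
Coefficient of coincidence = 0.03200/0.03326 ≈ 0.962.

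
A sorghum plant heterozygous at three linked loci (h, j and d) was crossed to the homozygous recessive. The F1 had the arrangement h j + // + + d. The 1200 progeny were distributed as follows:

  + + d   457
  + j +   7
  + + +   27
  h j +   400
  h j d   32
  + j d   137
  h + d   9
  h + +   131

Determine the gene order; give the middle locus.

The two rarest classes, + j + and h + d, are the double crossovers. Comparing them with the parentals, only the h allele has switched, so h is the middle locus and the order is j – h – d.

h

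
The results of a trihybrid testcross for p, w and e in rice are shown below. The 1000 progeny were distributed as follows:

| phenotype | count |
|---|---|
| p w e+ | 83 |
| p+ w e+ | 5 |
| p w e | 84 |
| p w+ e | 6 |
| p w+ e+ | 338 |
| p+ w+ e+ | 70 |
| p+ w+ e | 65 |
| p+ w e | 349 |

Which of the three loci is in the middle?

The two most frequent reciprocal classes, p w+ e+ and p+ w e, are the parental types, so the F1 was p w+ e+ / p+ w e.
The two rarest classes, p w+ e and p+ w e+, are the double crossovers. Comparing them with the parentals, only the e allele has switched, so e is the middle locus and the order is w – e – p.

e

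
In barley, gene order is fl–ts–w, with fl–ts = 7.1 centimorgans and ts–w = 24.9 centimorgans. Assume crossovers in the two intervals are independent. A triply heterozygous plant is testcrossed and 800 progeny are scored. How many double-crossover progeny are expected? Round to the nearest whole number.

14

Map distances give recombination frequencies of 0.071 and 0.249 for the two intervals.
With no interference, expected double-crossover frequency = 0.071 × 0.249 = 0.01768.
Expected number = 0.01768 × 800 = 14.14 ≈ 14.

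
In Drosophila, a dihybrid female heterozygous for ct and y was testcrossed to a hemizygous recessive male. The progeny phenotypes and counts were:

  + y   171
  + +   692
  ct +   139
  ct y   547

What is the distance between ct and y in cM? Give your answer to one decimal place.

The two most frequent classes, + + (692) and ct y (547), are the parental types, so the F1 was + + / ct y.
The recombinant classes are + y and ct +: 171 + 139 = 310.
Recombination frequency = 310/1549 = 0.2001 ≈ 20.0%, i.e. 20.0 cM.

20.0 cM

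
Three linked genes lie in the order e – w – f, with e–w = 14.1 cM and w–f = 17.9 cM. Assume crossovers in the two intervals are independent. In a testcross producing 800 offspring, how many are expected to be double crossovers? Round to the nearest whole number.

Map distances give recombination frequencies of 0.141 and 0.179 for the two intervals.
With no interference, expected double-crossover frequency = 0.141 × 0.179 = 0.02524.
Expected number = 0.02524 × 800 = 20.19 ≈ 20.

20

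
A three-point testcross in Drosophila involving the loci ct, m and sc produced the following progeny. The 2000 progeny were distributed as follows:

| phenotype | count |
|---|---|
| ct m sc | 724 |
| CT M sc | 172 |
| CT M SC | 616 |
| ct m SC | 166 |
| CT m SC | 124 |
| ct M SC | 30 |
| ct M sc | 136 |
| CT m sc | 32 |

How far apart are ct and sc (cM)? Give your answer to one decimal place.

The two most frequent reciprocal classes, ct m sc and CT M SC, are the parental types, so the F1 was ct m sc / CT M SC.
The two rarest classes, CT m sc and ct M SC, are the double crossovers. Comparing them with the parentals, only the ct allele has switched, so ct is the middle locus and the order is sc – ct – m.
Crossovers in the sc–ct interval produce the single-crossover classes ct m SC and CT M sc (166 + 172 = 338) plus the double crossovers (62).
RF(sc–ct) = (338 + 62) / 2000 = 400/2000 = 0.2000 → 20.0 cM.

20.0 cM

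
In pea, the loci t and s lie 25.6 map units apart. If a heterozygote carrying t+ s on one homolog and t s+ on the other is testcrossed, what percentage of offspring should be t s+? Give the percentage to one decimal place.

37.2%

A map distance of 25.6 map units corresponds to a recombination frequency of 0.256.
The F1 is t+ s / t s+, so t s+ is a parental gamete class with expected frequency (1 − r)/2 = 0.744/2 = 0.3720.
That is 0.3720 = 37.2% of the progeny.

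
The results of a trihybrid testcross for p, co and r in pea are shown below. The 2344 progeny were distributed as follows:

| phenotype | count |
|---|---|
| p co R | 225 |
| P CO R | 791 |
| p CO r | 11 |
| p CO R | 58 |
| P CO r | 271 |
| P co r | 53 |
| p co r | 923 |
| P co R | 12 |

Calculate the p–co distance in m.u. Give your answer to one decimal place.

The two most frequent reciprocal classes, P CO R and p co r, are the parental types, so the F1 was P CO R / p co r.
The two rarest classes, P co R and p CO r, are the double crossovers. Comparing them with the parentals, only the co allele has switched, so co is the middle locus and the order is r – co – p.
Crossovers in the co–p interval produce the single-crossover classes p CO R and P co r (58 + 53 = 111) plus the double crossovers (23).
RF(co–p) = (111 + 23) / 2344 = 134/2344 = 0.0572 → 5.7 m.u.

5.7 m.u.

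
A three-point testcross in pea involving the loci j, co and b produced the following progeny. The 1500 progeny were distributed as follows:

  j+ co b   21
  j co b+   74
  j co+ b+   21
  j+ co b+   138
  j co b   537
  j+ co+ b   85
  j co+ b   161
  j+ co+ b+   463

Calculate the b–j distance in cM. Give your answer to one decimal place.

13.4 cM

The two most frequent reciprocal classes, j co b and j+ co+ b+, are the parental types, so the F1 was j co b / j+ co+ b+.
The two rarest classes, j+ co b and j co+ b+, are the double crossovers. Comparing them with the parentals, only the j allele has switched, so j is the middle locus and the order is b – j – co.
Crossovers in the b–j interval produce the single-crossover classes j co b+ and j+ co+ b (74 + 85 = 159) plus the double crossovers (42).
RF(b–j) = (159 + 42) / 1500 = 201/1500 = 0.1340 → 13.4 cM.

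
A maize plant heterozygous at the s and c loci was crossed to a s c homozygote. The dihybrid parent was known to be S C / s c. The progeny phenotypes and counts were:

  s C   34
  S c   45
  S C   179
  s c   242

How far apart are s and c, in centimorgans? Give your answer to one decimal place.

15.8 centimorgans

The recombinant classes are S c and s C: 45 + 34 = 79.
Recombination frequency = 79/500 = 0.1580 ≈ 15.8%, i.e. 15.8 centimorgans.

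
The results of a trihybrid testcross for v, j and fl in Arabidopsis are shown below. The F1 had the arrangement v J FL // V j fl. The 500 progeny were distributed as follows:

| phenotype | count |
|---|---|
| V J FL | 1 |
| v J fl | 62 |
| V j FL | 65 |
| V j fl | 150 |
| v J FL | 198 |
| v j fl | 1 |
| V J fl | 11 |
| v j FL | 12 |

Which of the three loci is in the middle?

The two rarest classes, V J FL and v j fl, are the double crossovers. Comparing them with the parentals, only the v allele has switched, so v is the middle locus and the order is fl – v – j.

v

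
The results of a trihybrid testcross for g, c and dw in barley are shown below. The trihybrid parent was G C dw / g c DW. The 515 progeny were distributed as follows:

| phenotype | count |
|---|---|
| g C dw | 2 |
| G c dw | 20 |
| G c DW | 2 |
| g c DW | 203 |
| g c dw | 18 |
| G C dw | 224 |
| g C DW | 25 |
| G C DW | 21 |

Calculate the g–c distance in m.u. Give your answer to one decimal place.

9.5 m.u.

The two rarest classes, g C dw and G c DW, are the double crossovers. Comparing them with the parentals, only the g allele has switched, so g is the middle locus and the order is c – g – dw.
Crossovers in the c–g interval produce the single-crossover classes G c dw and g C DW (20 + 25 = 45) plus the double crossovers (4).
RF(c–g) = (45 + 4) / 515 = 49/515 = 0.0951 → 9.5 m.u.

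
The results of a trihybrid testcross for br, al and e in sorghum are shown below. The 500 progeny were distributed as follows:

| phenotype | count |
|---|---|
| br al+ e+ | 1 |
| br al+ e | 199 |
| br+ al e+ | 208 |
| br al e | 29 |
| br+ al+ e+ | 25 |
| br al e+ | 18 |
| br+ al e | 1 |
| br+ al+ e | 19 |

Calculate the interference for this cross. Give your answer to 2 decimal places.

The two most frequent reciprocal classes, br+ al e+ and br al+ e, are the parental types, so the F1 was br+ al e+ / br al+ e.
The two rarest classes, br+ al e and br al+ e+, are the double crossovers. Comparing them with the parentals, only the e allele has switched, so e is the middle locus and the order is br – e – al.
br–e: (37 + 2)/500 = 0.0780; e–al: (54 + 2)/500 = 0.1120.
Expected DCO frequency = 0.0780 × 0.1120 ≈ 0.00874; observed = 2/500 ≈ 0.00400.
Coefficient of coincidence = 0.00400/0.00874 ≈ 0.46; interference = 1 − 0.46 = 0.54.

0.54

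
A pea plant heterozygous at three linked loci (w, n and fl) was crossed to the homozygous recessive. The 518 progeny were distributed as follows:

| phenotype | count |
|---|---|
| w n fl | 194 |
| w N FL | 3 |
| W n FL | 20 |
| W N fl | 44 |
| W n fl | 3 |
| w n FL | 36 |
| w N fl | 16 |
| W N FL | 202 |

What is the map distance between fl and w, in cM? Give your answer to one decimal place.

16.6 cM

The two most frequent reciprocal classes, W N FL and w n fl, are the parental types, so the F1 was W N FL / w n fl.
The two rarest classes, w N FL and W n fl, are the double crossovers. Comparing them with the parentals, only the w allele has switched, so w is the middle locus and the order is fl – w – n.
Crossovers in the fl–w interval produce the single-crossover classes W N fl and w n FL (44 + 36 = 80) plus the double crossovers (6).
RF(fl–w) = (80 + 6) / 518 = 86/518 = 0.1660 → 16.6 cM.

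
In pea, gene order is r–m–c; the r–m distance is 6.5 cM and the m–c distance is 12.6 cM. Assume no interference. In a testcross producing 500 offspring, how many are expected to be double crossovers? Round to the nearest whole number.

4

Map distances give recombination frequencies of 0.065 and 0.126 for the two intervals.
With no interference, expected double-crossover frequency = 0.065 × 0.126 = 0.00819.
Expected number = 0.00819 × 500 = 4.10 ≈ 4.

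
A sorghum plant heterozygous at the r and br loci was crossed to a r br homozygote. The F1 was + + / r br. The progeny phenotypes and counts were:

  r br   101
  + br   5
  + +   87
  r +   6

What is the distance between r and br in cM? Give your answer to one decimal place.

The recombinant classes are + br and r +: 5 + 6 = 11.
Recombination frequency = 11/199 = 0.0553 ≈ 5.5%, i.e. 5.5 cM.

5.5 cM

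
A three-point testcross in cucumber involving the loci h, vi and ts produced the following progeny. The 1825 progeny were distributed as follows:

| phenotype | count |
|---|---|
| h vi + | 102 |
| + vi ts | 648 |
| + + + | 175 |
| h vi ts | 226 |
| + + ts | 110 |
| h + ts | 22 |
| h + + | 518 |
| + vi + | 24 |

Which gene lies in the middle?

The two most frequent reciprocal classes, + vi ts and h + +, are the parental types, so the F1 was + vi ts / h + +.
The two rarest classes, + vi + and h + ts, are the double crossovers. Comparing them with the parentals, only the ts allele has switched, so ts is the middle locus and the order is h – ts – vi.

ts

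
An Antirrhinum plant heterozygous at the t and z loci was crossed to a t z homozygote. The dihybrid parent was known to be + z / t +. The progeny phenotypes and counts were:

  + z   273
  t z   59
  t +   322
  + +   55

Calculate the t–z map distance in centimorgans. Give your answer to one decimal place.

16.1 centimorgans

The recombinant classes are + + and t z: 55 + 59 = 114.
Recombination frequency = 114/709 = 0.1608 ≈ 16.1%, i.e. 16.1 centimorgans.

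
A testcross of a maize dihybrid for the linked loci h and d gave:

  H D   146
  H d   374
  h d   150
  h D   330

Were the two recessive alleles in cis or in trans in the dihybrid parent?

The two most frequent classes are H d (374) and h D (330); these are the parental (non-recombinant) types.
So the F1 carried H d on one chromosome and h D on the other — the recessive alleles are on opposite chromosomes (trans / repulsion).

trans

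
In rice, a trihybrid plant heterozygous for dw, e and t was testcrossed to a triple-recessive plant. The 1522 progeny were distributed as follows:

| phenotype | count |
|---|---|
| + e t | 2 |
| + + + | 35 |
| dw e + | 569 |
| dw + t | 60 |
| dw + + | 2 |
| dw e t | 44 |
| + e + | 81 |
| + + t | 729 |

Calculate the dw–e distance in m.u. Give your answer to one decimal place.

The two most frequent reciprocal classes, + + t and dw e +, are the parental types, so the F1 was + + t / dw e +.
The two rarest classes, + e t and dw + +, are the double crossovers. Comparing them with the parentals, only the e allele has switched, so e is the middle locus and the order is dw – e – t.
Crossovers in the dw–e interval produce the single-crossover classes dw + t and + e + (60 + 81 = 141) plus the double crossovers (4).
RF(dw–e) = (141 + 4) / 1522 = 145/1522 = 0.0953 → 9.5 m.u.

9.5 m.u.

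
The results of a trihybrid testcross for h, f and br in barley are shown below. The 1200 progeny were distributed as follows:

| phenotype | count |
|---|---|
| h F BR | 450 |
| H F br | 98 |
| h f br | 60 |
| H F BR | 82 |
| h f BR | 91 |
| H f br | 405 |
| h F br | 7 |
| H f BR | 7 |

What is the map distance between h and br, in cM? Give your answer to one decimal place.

13.0 cM

The two most frequent reciprocal classes, H f br and h F BR, are the parental types, so the F1 was H f br / h F BR.
The two rarest classes, H f BR and h F br, are the double crossovers. Comparing them with the parentals, only the br allele has switched, so br is the middle locus and the order is h – br – f.
Crossovers in the h–br interval produce the single-crossover classes h f br and H F BR (60 + 82 = 142) plus the double crossovers (14).
RF(h–br) = (142 + 14) / 1200 = 156/1200 = 0.1300 → 13.0 cM.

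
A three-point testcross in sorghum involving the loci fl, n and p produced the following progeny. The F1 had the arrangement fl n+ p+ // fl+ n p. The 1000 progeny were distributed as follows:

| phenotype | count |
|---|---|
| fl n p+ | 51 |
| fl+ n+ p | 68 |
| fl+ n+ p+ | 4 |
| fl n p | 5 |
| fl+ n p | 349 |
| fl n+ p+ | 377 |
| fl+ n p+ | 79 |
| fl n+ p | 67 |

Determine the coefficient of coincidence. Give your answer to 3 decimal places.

0.454

The two rarest classes, fl+ n+ p+ and fl n p, are the double crossovers. Comparing them with the parentals, only the fl allele has switched, so fl is the middle locus and the order is p – fl – n.
p–fl: (146 + 9)/1000 = 0.1550; fl–n: (119 + 9)/1000 = 0.1280.
Expected DCO frequency = 0.1550 × 0.1280 ≈ 0.01984; observed = 9/1000 ≈ 0.00900.
Coefficient of coincidence = 0.00900/0.01984 ≈ 0.454.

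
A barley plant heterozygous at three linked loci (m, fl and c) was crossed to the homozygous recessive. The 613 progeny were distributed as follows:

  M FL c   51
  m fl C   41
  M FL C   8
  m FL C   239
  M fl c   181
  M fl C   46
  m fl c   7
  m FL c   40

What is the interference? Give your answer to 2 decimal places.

The two most frequent reciprocal classes, M fl c and m FL C, are the parental types, so the F1 was M fl c / m FL C.
The two rarest classes, m fl c and M FL C, are the double crossovers. Comparing them with the parentals, only the m allele has switched, so m is the middle locus and the order is fl – m – c.
fl–m: (92 + 15)/613 = 0.1746; m–c: (86 + 15)/613 = 0.1648.
Expected DCO frequency = 0.1746 × 0.1648 ≈ 0.02877; observed = 15/613 ≈ 0.02447.
Coefficient of coincidence = 0.02447/0.02877 ≈ 0.85; interference = 1 − 0.85 = 0.15.

0.15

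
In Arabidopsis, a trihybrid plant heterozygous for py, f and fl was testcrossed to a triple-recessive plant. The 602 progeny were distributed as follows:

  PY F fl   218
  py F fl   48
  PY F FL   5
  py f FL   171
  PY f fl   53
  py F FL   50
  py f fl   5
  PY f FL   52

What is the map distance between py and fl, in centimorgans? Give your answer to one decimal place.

The two most frequent reciprocal classes, py f FL and PY F fl, are the parental types, so the F1 was py f FL / PY F fl.
The two rarest classes, py f fl and PY F FL, are the double crossovers. Comparing them with the parentals, only the fl allele has switched, so fl is the middle locus and the order is py – fl – f.
Crossovers in the py–fl interval produce the single-crossover classes PY f FL and py F fl (52 + 48 = 100) plus the double crossovers (10).
RF(py–fl) = (100 + 10) / 602 = 110/602 = 0.1827 → 18.3 centimorgans.

18.3 centimorgans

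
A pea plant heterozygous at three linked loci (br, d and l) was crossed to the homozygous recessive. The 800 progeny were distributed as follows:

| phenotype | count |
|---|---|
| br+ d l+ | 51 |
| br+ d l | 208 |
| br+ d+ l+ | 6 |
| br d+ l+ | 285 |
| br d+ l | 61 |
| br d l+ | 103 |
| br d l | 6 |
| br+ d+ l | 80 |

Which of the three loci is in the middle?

The two most frequent reciprocal classes, br d+ l+ and br+ d l, are the parental types, so the F1 was br d+ l+ / br+ d l.
The two rarest classes, br+ d+ l+ and br d l, are the double crossovers. Comparing them with the parentals, only the br allele has switched, so br is the middle locus and the order is d – br – l.

br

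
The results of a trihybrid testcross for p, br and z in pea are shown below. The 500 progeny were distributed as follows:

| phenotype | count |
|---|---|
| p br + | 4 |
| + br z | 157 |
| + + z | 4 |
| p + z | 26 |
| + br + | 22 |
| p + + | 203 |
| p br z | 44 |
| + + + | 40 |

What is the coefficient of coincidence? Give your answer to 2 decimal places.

0.78

The two most frequent reciprocal classes, + br z and p + +, are the parental types, so the F1 was + br z / p + +.
The two rarest classes, + + z and p br +, are the double crossovers. Comparing them with the parentals, only the br allele has switched, so br is the middle locus and the order is p – br – z.
p–br: (84 + 8)/500 = 0.1840; br–z: (48 + 8)/500 = 0.1120.
Expected DCO frequency = 0.1840 × 0.1120 ≈ 0.02061; observed = 8/500 ≈ 0.01600.
Coefficient of coincidence = 0.01600/0.02061 ≈ 0.78.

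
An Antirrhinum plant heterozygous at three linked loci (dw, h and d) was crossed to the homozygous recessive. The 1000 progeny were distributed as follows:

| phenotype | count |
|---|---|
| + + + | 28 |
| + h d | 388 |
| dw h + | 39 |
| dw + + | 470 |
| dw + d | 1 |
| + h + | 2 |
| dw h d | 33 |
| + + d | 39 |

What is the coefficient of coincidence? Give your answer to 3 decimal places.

0.579

The two most frequent reciprocal classes, dw + + and + h d, are the parental types, so the F1 was dw + + / + h d.
The two rarest classes, dw + d and + h +, are the double crossovers. Comparing them with the parentals, only the d allele has switched, so d is the middle locus and the order is dw – d – h.
dw–d: (61 + 3)/1000 = 0.0640; d–h: (78 + 3)/1000 = 0.0810.
Expected DCO frequency = 0.0640 × 0.0810 ≈ 0.00518; observed = 3/1000 ≈ 0.00300.
Coefficient of coincidence = 0.00300/0.00518 ≈ 0.579.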